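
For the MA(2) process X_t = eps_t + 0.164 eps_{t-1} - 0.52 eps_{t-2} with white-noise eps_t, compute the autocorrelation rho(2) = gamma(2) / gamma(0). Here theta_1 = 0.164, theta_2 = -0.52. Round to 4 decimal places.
\rho(2) = -0.4008

For an MA(q) process with theta_0 = 1, the autocovariance is
  gamma(k) = sigma^2 * sum_{i=0..q-k} theta_i * theta_{i+k},
and rho(k) = gamma(k) / gamma(0). Sigma^2 cancels.
  numerator   = (1)*(-0.52) = -0.52.
  denominator = (1)^2 + (0.164)^2 + (-0.52)^2 = 1.297296.
  rho(2) = -0.52 / 1.297296 = -0.4008.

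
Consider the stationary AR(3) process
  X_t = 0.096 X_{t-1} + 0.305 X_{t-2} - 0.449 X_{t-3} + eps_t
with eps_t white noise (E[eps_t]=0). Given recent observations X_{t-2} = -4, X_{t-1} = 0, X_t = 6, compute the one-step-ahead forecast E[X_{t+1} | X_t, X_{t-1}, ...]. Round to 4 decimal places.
E[X_{t+1} \mid \mathcal F_t] = 2.3720

For an AR(p) model X_t = c + sum_i phi_i X_{t-i} + eps_t, the
one-step-ahead conditional mean is
  E[X_{t+1} | X_t, ...] = c + sum_i phi_i X_{t+1-i}.
Substitute known values:
  E[X_{t+1} | ...] = (0.096) * (6) + (0.305) * (0) + (-0.449) * (-4)
                   = 2.3720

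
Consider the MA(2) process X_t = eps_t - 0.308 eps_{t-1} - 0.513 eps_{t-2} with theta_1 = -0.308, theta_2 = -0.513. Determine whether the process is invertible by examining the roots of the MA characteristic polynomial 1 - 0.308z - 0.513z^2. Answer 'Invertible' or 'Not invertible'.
\text{Invertible}

The MA(q) characteristic polynomial is P(z) = 1 - 0.308z - 0.513z^2.
Invertibility requires all roots to lie outside the unit circle, i.e. |z| > 1 for every root.
Set 1 + (-0.308) z + (-0.513) z^2 = 0, i.e. a z^2 + b z + c = 0 with a = -0.513, b = -0.308, c = 1.
Discriminant D = b^2 - 4ac = (-0.308)^2 - 4*(-0.513)*1 = 0.094864 - (-2.052) = 2.146864.
D >= 0, so the roots are real: z = (-b +/- sqrt(D)) / (2a) = (0.308 +/- 1.465218) / (-1.026).
  z_1 = (0.308 + 1.465218) / (-1.026) = -1.7283,   |z_1| = 1.7283.
  z_2 = (0.308 - 1.465218) / (-1.026) = 1.1279,   |z_2| = 1.1279.
Moduli of all roots: 1.7283, 1.1279.
All moduli strictly greater than 1? Yes.
Verdict: Invertible.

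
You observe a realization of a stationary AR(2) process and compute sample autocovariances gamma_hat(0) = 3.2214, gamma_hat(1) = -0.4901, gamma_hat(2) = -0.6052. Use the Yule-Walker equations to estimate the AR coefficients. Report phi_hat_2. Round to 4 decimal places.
\hat\phi_{2} = -0.2160

The Yule-Walker equations for an AR(p) process read, in matrix form,
  Gamma_p phi = r_p,   with   (Gamma_p)_{ij} = gamma(|i - j|),
                       (r_p)_i = gamma(i),   i,j = 1..p.
Substitute the sample gammas (Toeplitz matrix and right-hand side of size 2):
  Gamma_p = [[3.2214, -0.4901], [-0.4901, 3.2214]]
  r_p     = [-0.4901, -0.6052]
Written out:
  3.2214 phi_1 - 0.4901 phi_2 = -0.4901
  -0.4901 phi_1 + 3.2214 phi_2 = -0.6052
Solve by Cramer's rule:
  det = gamma(0)^2 - gamma(1)^2 = (3.2214)^2 - (-0.4901)^2 = 10.37741796 - 0.24019801 = 10.13721995
  phi_hat_1 = [gamma(1) gamma(0) - gamma(1) gamma(2)] / det = [(-0.4901)(3.2214) - (-0.4901)(-0.6052)] / 10.13721995 = -1.87541666 / 10.13721995 = -0.185
  phi_hat_2 = [gamma(0) gamma(2) - gamma(1)^2] / det = [(3.2214)(-0.6052) - (-0.4901)^2] / 10.13721995 = -2.18978929 / 10.13721995 = -0.216
So phi_hat = [-0.1850, -0.2160].
Therefore phi_hat_2 = -0.2160.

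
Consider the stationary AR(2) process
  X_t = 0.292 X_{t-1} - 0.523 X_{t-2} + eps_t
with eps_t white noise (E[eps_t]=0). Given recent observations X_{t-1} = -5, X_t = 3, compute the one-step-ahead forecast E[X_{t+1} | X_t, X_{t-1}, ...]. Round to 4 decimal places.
E[X_{t+1} \mid \mathcal F_t] = 3.4910

For an AR(p) model X_t = c + sum_i phi_i X_{t-i} + eps_t, the
one-step-ahead conditional mean is
  E[X_{t+1} | X_t, ...] = c + sum_i phi_i X_{t+1-i}.
Substitute known values:
  E[X_{t+1} | ...] = (0.292) * (3) + (-0.523) * (-5)
                   = 3.4910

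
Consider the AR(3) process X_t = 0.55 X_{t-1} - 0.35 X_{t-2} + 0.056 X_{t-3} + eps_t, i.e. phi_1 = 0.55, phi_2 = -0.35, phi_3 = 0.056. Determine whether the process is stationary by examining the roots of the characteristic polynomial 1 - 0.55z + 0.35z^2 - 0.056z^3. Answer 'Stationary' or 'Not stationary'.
\text{Stationary}

The AR(p) characteristic polynomial is P(z) = 1 - 0.55z + 0.35z^2 - 0.056z^3.
Stationarity requires all roots to lie outside the unit circle, i.e. |z| > 1 for every root.
Degree 3: look for a simple real root z0 first, then factor out (1 - z/z0) and solve the remaining quadratic.
Testing z0 = 5: P(5) = 1 + (-0.55)(5) + (0.35)(5)^2 + (-0.056)(5)^3
  = 1 + (-2.75) + (8.75) + (-7) = 0.  So z_0 = 5 is a root, |z_0| = 5.
Divide out the factor (1 - 0.2 z) = (1 - z/z0) (since 1/z0 = 0.2):
  P(z) = (1 - 0.2 z)(1 + (-0.35) z + (0.28) z^2)
  [check: z-coef -0.35 - (0.2) = -0.55; z^2-coef 0.28 - (0.2)(-0.35) = 0.35; z^3-coef -(0.2)(0.28) = -0.056.]
Remaining roots from the quadratic factor 1 + (-0.35) z + (0.28) z^2:
  Set 1 + (-0.35) z + (0.28) z^2 = 0, i.e. a z^2 + b z + c = 0 with a = 0.28, b = -0.35, c = 1.
  Discriminant D = b^2 - 4ac = (-0.35)^2 - 4*(0.28)*1 = 0.1225 - (1.12) = -0.9975.
  D < 0, so the roots are the complex-conjugate pair z = (-b +/- i sqrt(-D)) / (2a) = 0.625 +/- 1.7835i.
  For a conjugate pair |z|^2 = z * conj(z) = (product of roots) = c/a = 1/(0.28) = 3.571429, so |z| = sqrt(3.571429) = 1.8898 for both roots.
Moduli of all roots: 5.0000, 1.8898, 1.8898.
All moduli strictly greater than 1? Yes.
Verdict: Stationary.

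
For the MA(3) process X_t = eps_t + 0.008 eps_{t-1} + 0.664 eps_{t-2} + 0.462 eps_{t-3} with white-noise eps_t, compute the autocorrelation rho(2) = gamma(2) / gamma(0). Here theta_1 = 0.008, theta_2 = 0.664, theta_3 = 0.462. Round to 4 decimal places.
\rho(2) = 0.4036

For an MA(q) process with theta_0 = 1, the autocovariance is
  gamma(k) = sigma^2 * sum_{i=0..q-k} theta_i * theta_{i+k},
and rho(k) = gamma(k) / gamma(0). Sigma^2 cancels.
  numerator   = (1)*(0.664) + (0.008)*(0.462) = 0.667696.
  denominator = (1)^2 + (0.008)^2 + (0.664)^2 + (0.462)^2 = 1.654404.
  rho(2) = 0.667696 / 1.654404 = 0.4036.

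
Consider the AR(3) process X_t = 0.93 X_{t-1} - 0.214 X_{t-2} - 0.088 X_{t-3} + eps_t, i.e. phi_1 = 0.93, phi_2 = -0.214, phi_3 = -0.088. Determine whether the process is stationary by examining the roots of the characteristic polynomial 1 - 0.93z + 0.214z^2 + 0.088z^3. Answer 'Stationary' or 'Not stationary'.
\text{Stationary}

The AR(p) characteristic polynomial is P(z) = 1 - 0.93z + 0.214z^2 + 0.088z^3.
Stationarity requires all roots to lie outside the unit circle, i.e. |z| > 1 for every root.
Degree 3: look for a simple real root z0 first, then factor out (1 - z/z0) and solve the remaining quadratic.
Testing z0 = -5: P(-5) = 1 + (-0.93)(-5) + (0.214)(-5)^2 + (0.088)(-5)^3
  = 1 + (4.65) + (5.35) + (-11) = 0.  So z_0 = -5 is a root, |z_0| = 5.
Divide out the factor (1 + 0.2 z) = (1 - z/z0) (since 1/z0 = -0.2):
  P(z) = (1 + 0.2 z)(1 + (-1.13) z + (0.44) z^2)
  [check: z-coef -1.13 - (-0.2) = -0.93; z^2-coef 0.44 - (-0.2)(-1.13) = 0.214; z^3-coef -(-0.2)(0.44) = 0.088.]
Remaining roots from the quadratic factor 1 + (-1.13) z + (0.44) z^2:
  Set 1 + (-1.13) z + (0.44) z^2 = 0, i.e. a z^2 + b z + c = 0 with a = 0.44, b = -1.13, c = 1.
  Discriminant D = b^2 - 4ac = (-1.13)^2 - 4*(0.44)*1 = 1.2769 - (1.76) = -0.4831.
  D < 0, so the roots are the complex-conjugate pair z = (-b +/- i sqrt(-D)) / (2a) = 1.2841 +/- 0.7898i.
  For a conjugate pair |z|^2 = z * conj(z) = (product of roots) = c/a = 1/(0.44) = 2.272727, so |z| = sqrt(2.272727) = 1.5076 for both roots.
Moduli of all roots: 5.0000, 1.5076, 1.5076.
All moduli strictly greater than 1? Yes.
Verdict: Stationary.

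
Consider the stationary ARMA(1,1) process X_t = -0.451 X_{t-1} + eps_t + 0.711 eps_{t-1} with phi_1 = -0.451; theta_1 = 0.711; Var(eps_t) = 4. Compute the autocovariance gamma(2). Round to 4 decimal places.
\gamma(2) = -0.4000

Multiply the model equation by X_{t-k} and take expectations. With theta_0 = psi_0 = 1 and psi_j the MA(infinity) weights, this gives
  gamma(k) - sum_i phi_i gamma(k-i) = c_k,
  c_k = sigma^2 * sum_{j=k..q} theta_j psi_{j-k}   (c_k = 0 for k > q),
using gamma(-m) = gamma(m).
psi-weights needed (psi_j = theta_j + sum_i phi_i psi_{j-i}):
  psi_1 = theta_1 + phi_1 = 0.711 + (-0.451) = 0.26
Right-hand sides:
  c_0 = sigma^2 (1 + theta_1 psi_1) = 4 * (1 + (0.711)(0.26)) = 4 * 1.18486 = 4.73944
  c_1 = sigma^2 theta_1 = 4 * (0.711) = 2.844
  c_2 = 0
Equations for k = 0 and k = 1 (AR order 1):
  gamma(0) = phi_1 gamma(1) + c_0
  gamma(1) = phi_1 gamma(0) + c_1
Substituting the second into the first: gamma(0) (1 - phi_1^2) = c_0 + phi_1 c_1, so
  gamma(0) = (c_0 + phi_1 c_1) / (1 - phi_1^2) = (4.73944 + (-0.451)(2.844)) / (1 - (-0.451)^2) = 3.456796 / 0.796599 = 4.339443.
  gamma(1) = phi_1 gamma(0) + c_1 = (-0.451)(4.339443) + (2.844) = 0.886911.
For k = 2 (> q): gamma(2) = phi_1 gamma(1) = (-0.451)(0.886911) = -0.399997.
Therefore gamma(2) = -0.4000 (to 4 decimal places).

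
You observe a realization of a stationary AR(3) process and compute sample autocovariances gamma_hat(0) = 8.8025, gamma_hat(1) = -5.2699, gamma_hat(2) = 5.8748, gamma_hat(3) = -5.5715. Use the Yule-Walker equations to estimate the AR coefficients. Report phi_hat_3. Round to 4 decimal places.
\hat\phi_{3} = -0.2790

The Yule-Walker equations for an AR(p) process read, in matrix form,
  Gamma_p phi = r_p,   with   (Gamma_p)_{ij} = gamma(|i - j|),
                       (r_p)_i = gamma(i),   i,j = 1..p.
Substitute the sample gammas (Toeplitz matrix and right-hand side of size 3):
  Gamma_p = [[8.8025, -5.2699, 5.8748], [-5.2699, 8.8025, -5.2699], [5.8748, -5.2699, 8.8025]]
  r_p     = [-5.2699, 5.8748, -5.5715]
Written out (R1..R3):
  (R1) 8.8025 phi_1 - 5.2699 phi_2 + 5.8748 phi_3 = -5.2699
  (R2) -5.2699 phi_1 + 8.8025 phi_2 - 5.2699 phi_3 = 5.8748
  (R3) 5.8748 phi_1 - 5.2699 phi_2 + 8.8025 phi_3 = -5.5715
Gaussian elimination:
  R2 <- R2 - (-5.2699/8.8025) R1 = R2 - (-0.598682) R1:  5.647505 phi_2 - 1.752762 phi_3 = 2.719805
  R3 <- R3 - (5.8748/8.8025) R1 = R3 - (0.667401) R1:  -1.752762 phi_2 + 4.881651 phi_3 = -2.054362
  R3 <- R3 - (-1.752762/5.647505) R2 = R3 - (-0.31036) R2:  4.337663 phi_3 = -1.210242
Back-substitution:
  phi_hat_3 = -1.210242 / 4.337663 = -0.279008
  phi_hat_2 = (2.719805 - (-1.752762)(-0.279008)) / 5.647505 = 0.395001
  phi_hat_1 = (-5.2699 - (-5.2699)(0.395001) - (5.8748)(-0.279008)) / 8.8025 = -0.175992
So phi_hat = [-0.1760, 0.3950, -0.2790].
Therefore phi_hat_3 = -0.2790.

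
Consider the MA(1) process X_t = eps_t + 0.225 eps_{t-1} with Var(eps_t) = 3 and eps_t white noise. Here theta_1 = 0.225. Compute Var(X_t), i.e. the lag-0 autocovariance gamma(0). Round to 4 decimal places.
\gamma(0) = 3.1519

For an MA(q) process X_t = eps_t + sum_i theta_i eps_{t-i} with
Var(eps_t) = sigma^2, the variance is
  gamma(0) = sigma^2 * (1 + sum_i theta_i^2).
  sum_i theta_i^2 = (0.225)^2 = 0.050625.
  gamma(0) = 3 * (1 + 0.050625) = 3 * 1.050625 = 3.151875, which rounds to 3.1519.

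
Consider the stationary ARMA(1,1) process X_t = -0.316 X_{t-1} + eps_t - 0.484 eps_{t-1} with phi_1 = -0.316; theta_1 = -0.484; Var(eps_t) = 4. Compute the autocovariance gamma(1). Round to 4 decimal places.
\gamma(1) = -4.0987

Multiply the model equation by X_{t-k} and take expectations. With theta_0 = psi_0 = 1 and psi_j the MA(infinity) weights, this gives
  gamma(k) - sum_i phi_i gamma(k-i) = c_k,
  c_k = sigma^2 * sum_{j=k..q} theta_j psi_{j-k}   (c_k = 0 for k > q),
using gamma(-m) = gamma(m).
psi-weights needed (psi_j = theta_j + sum_i phi_i psi_{j-i}):
  psi_1 = theta_1 + phi_1 = -0.484 + (-0.316) = -0.8
Right-hand sides:
  c_0 = sigma^2 (1 + theta_1 psi_1) = 4 * (1 + (-0.484)(-0.8)) = 4 * 1.3872 = 5.5488
  c_1 = sigma^2 theta_1 = 4 * (-0.484) = -1.936
  c_2 = 0
Equations for k = 0 and k = 1 (AR order 1):
  gamma(0) = phi_1 gamma(1) + c_0
  gamma(1) = phi_1 gamma(0) + c_1
Substituting the second into the first: gamma(0) (1 - phi_1^2) = c_0 + phi_1 c_1, so
  gamma(0) = (c_0 + phi_1 c_1) / (1 - phi_1^2) = (5.5488 + (-0.316)(-1.936)) / (1 - (-0.316)^2) = 6.160576 / 0.900144 = 6.843989.
  gamma(1) = phi_1 gamma(0) + c_1 = (-0.316)(6.843989) + (-1.936) = -4.098701.
Therefore gamma(1) = -4.0987 (to 4 decimal places).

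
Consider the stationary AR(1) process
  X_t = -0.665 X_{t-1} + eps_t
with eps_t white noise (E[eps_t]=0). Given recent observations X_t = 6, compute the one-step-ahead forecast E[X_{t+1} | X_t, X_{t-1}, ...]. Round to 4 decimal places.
E[X_{t+1} \mid \mathcal F_t] = -3.9900

For an AR(p) model X_t = c + sum_i phi_i X_{t-i} + eps_t, the
one-step-ahead conditional mean is
  E[X_{t+1} | X_t, ...] = c + sum_i phi_i X_{t+1-i}.
Substitute known values:
  E[X_{t+1} | ...] = (-0.665) * (6)
                   = -3.9900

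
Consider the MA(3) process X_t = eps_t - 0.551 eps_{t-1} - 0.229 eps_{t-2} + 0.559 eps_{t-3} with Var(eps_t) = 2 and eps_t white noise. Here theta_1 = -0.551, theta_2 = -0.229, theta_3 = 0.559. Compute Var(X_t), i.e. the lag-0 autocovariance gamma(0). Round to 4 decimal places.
\gamma(0) = 3.3370

For an MA(q) process X_t = eps_t + sum_i theta_i eps_{t-i} with
Var(eps_t) = sigma^2, the variance is
  gamma(0) = sigma^2 * (1 + sum_i theta_i^2).
  sum_i theta_i^2 = (-0.551)^2 + (-0.229)^2 + (0.559)^2 = 0.303601 + 0.052441 + 0.312481 = 0.668523.
  gamma(0) = 2 * (1 + 0.668523) = 2 * 1.668523 = 3.337046, which rounds to 3.3370.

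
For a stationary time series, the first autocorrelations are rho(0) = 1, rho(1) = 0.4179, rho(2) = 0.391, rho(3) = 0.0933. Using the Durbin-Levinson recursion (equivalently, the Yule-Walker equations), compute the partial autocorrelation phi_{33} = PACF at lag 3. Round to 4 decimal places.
\phi_{33} = -0.1780

The PACF at lag k is phi_{kk}, the last component of the solution
to the Yule-Walker system G_k phi = r_k where
  (G_k)_{ij} = rho(|i - j|), (r_k)_i = rho(i), i,j = 1..k.
Equivalently, Durbin-Levinson gives phi_{kk} iteratively:
  phi_{11} = rho(1)
  phi_{kk} = [rho(k) - sum_{j=1..k-1} phi_{k-1,j} rho(k-j)]
            / [1 - sum_{j=1..k-1} phi_{k-1,j} rho(j)],
  phi_{k,j} = phi_{k-1,j} - phi_{kk} phi_{k-1,k-j},  j = 1..k-1.
Step k = 1:
  phi_11 = rho(1) = 0.4179.
Step k = 2:
  phi_22 = [rho(2) - phi_11 rho(1)] / [1 - phi_11 rho(1)] = [0.391 - (0.4179)(0.4179)] / [1 - (0.4179)(0.4179)]
         = 0.21635959 / 0.82535959 = 0.26214.
  Update: phi_21 = phi_11 - phi_22 phi_11 = 0.4179 - (0.26214)(0.4179) = 0.308352.
Step k = 3:
  phi_33 = [rho(3) - phi_21 rho(2) - phi_22 rho(1)] / [1 - phi_21 rho(1) - phi_22 rho(2)]
    numerator   = 0.0933 - (0.308352)(0.391) - (0.26214)(0.4179) = -0.13681377
    denominator = 1 - (0.308352)(0.4179) - (0.26214)(0.391) = 0.76864313
  phi_33 = -0.13681377 / 0.76864313 = -0.178.
Therefore phi_{33} = -0.1780.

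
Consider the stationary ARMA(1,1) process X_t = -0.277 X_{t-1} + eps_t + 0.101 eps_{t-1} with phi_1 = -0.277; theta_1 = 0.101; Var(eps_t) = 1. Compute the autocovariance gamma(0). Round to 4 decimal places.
\gamma(0) = 1.0336

Multiply the model equation by X_{t-k} and take expectations. With theta_0 = psi_0 = 1 and psi_j the MA(infinity) weights, this gives
  gamma(k) - sum_i phi_i gamma(k-i) = c_k,
  c_k = sigma^2 * sum_{j=k..q} theta_j psi_{j-k}   (c_k = 0 for k > q),
using gamma(-m) = gamma(m).
psi-weights needed (psi_j = theta_j + sum_i phi_i psi_{j-i}):
  psi_1 = theta_1 + phi_1 = 0.101 + (-0.277) = -0.176
Right-hand sides:
  c_0 = sigma^2 (1 + theta_1 psi_1) = 1 * (1 + (0.101)(-0.176)) = 1 * 0.982224 = 0.982224
  c_1 = sigma^2 theta_1 = 1 * (0.101) = 0.101
  c_2 = 0
Equations for k = 0 and k = 1 (AR order 1):
  gamma(0) = phi_1 gamma(1) + c_0
  gamma(1) = phi_1 gamma(0) + c_1
Substituting the second into the first: gamma(0) (1 - phi_1^2) = c_0 + phi_1 c_1, so
  gamma(0) = (c_0 + phi_1 c_1) / (1 - phi_1^2) = (0.982224 + (-0.277)(0.101)) / (1 - (-0.277)^2) = 0.954247 / 0.923271 = 1.03355.
Therefore gamma(0) = 1.0336 (to 4 decimal places).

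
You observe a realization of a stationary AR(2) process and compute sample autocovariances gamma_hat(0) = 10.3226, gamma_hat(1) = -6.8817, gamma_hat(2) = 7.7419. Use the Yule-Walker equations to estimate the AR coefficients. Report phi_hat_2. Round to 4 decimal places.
\hat\phi_{2} = 0.5500

The Yule-Walker equations for an AR(p) process read, in matrix form,
  Gamma_p phi = r_p,   with   (Gamma_p)_{ij} = gamma(|i - j|),
                       (r_p)_i = gamma(i),   i,j = 1..p.
Substitute the sample gammas (Toeplitz matrix and right-hand side of size 2):
  Gamma_p = [[10.3226, -6.8817], [-6.8817, 10.3226]]
  r_p     = [-6.8817, 7.7419]
Written out:
  10.3226 phi_1 - 6.8817 phi_2 = -6.8817
  -6.8817 phi_1 + 10.3226 phi_2 = 7.7419
Solve by Cramer's rule:
  det = gamma(0)^2 - gamma(1)^2 = (10.3226)^2 - (-6.8817)^2 = 106.55607076 - 47.35779489 = 59.19827587
  phi_hat_1 = [gamma(1) gamma(0) - gamma(1) gamma(2)] / det = [(-6.8817)(10.3226) - (-6.8817)(7.7419)] / 59.19827587 = -17.75960319 / 59.19827587 = -0.3
  phi_hat_2 = [gamma(0) gamma(2) - gamma(1)^2] / det = [(10.3226)(7.7419) - (-6.8817)^2] / 59.19827587 = 32.55874205 / 59.19827587 = 0.55
So phi_hat = [-0.3000, 0.5500].
Therefore phi_hat_2 = 0.5500.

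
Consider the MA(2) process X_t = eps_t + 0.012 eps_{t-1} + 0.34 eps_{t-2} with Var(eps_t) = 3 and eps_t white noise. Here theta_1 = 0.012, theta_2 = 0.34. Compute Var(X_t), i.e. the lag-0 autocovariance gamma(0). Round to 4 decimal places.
\gamma(0) = 3.3472

For an MA(q) process X_t = eps_t + sum_i theta_i eps_{t-i} with
Var(eps_t) = sigma^2, the variance is
  gamma(0) = sigma^2 * (1 + sum_i theta_i^2).
  sum_i theta_i^2 = (0.012)^2 + (0.34)^2 = 0.000144 + 0.1156 = 0.115744.
  gamma(0) = 3 * (1 + 0.115744) = 3 * 1.115744 = 3.347232, which rounds to 3.3472.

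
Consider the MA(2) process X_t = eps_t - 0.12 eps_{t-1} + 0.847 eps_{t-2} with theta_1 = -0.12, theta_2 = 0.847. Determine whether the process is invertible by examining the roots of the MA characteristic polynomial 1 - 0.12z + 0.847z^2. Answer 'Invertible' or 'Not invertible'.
\text{Invertible}

The MA(q) characteristic polynomial is P(z) = 1 - 0.12z + 0.847z^2.
Invertibility requires all roots to lie outside the unit circle, i.e. |z| > 1 for every root.
Set 1 + (-0.12) z + (0.847) z^2 = 0, i.e. a z^2 + b z + c = 0 with a = 0.847, b = -0.12, c = 1.
Discriminant D = b^2 - 4ac = (-0.12)^2 - 4*(0.847)*1 = 0.0144 - (3.388) = -3.3736.
D < 0, so the roots are the complex-conjugate pair z = (-b +/- i sqrt(-D)) / (2a) = 0.0708 +/- 1.0843i.
For a conjugate pair |z|^2 = z * conj(z) = (product of roots) = c/a = 1/(0.847) = 1.180638, so |z| = sqrt(1.180638) = 1.0866 for both roots.
Moduli of all roots: 1.0866, 1.0866.
All moduli strictly greater than 1? Yes.
Verdict: Invertible.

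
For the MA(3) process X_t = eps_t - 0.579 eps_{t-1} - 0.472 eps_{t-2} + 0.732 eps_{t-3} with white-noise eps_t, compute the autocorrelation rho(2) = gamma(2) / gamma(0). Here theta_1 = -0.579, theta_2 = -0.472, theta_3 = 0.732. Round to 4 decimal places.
\rho(2) = -0.4278

For an MA(q) process with theta_0 = 1, the autocovariance is
  gamma(k) = sigma^2 * sum_{i=0..q-k} theta_i * theta_{i+k},
and rho(k) = gamma(k) / gamma(0). Sigma^2 cancels.
  numerator   = (1)*(-0.472) + (-0.579)*(0.732) = -0.895828.
  denominator = (1)^2 + (-0.579)^2 + (-0.472)^2 + (0.732)^2 = 2.093849.
  rho(2) = -0.895828 / 2.093849 = -0.4278.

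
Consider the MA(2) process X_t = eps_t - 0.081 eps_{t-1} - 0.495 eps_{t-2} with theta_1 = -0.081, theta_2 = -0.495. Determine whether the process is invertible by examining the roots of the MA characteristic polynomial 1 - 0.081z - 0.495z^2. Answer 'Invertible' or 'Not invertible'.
\text{Invertible}

The MA(q) characteristic polynomial is P(z) = 1 - 0.081z - 0.495z^2.
Invertibility requires all roots to lie outside the unit circle, i.e. |z| > 1 for every root.
Set 1 + (-0.081) z + (-0.495) z^2 = 0, i.e. a z^2 + b z + c = 0 with a = -0.495, b = -0.081, c = 1.
Discriminant D = b^2 - 4ac = (-0.081)^2 - 4*(-0.495)*1 = 0.006561 - (-1.98) = 1.986561.
D >= 0, so the roots are real: z = (-b +/- sqrt(D)) / (2a) = (0.081 +/- 1.409454) / (-0.99).
  z_1 = (0.081 + 1.409454) / (-0.99) = -1.5055,   |z_1| = 1.5055.
  z_2 = (0.081 - 1.409454) / (-0.99) = 1.3419,   |z_2| = 1.3419.
Moduli of all roots: 1.5055, 1.3419.
All moduli strictly greater than 1? Yes.
Verdict: Invertible.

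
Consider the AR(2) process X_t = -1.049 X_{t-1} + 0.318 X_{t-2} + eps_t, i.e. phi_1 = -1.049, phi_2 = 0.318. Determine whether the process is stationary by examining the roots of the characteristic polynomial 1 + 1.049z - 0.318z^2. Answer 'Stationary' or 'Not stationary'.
\text{Not stationary}

The AR(p) characteristic polynomial is P(z) = 1 + 1.049z - 0.318z^2.
Stationarity requires all roots to lie outside the unit circle, i.e. |z| > 1 for every root.
Set 1 + (1.049) z + (-0.318) z^2 = 0, i.e. a z^2 + b z + c = 0 with a = -0.318, b = 1.049, c = 1.
Discriminant D = b^2 - 4ac = (1.049)^2 - 4*(-0.318)*1 = 1.100401 - (-1.272) = 2.372401.
D >= 0, so the roots are real: z = (-b +/- sqrt(D)) / (2a) = (-1.049 +/- 1.54026) / (-0.636).
  z_1 = (-1.049 + 1.54026) / (-0.636) = -0.7724,   |z_1| = 0.7724.
  z_2 = (-1.049 - 1.54026) / (-0.636) = 4.0712,   |z_2| = 4.0712.
Moduli of all roots: 0.7724, 4.0712.
All moduli strictly greater than 1? No.
Verdict: Not stationary.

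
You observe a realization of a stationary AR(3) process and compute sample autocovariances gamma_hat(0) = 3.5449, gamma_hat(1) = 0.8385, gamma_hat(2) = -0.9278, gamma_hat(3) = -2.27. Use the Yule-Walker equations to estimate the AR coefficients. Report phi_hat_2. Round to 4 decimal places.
\hat\phi_{2} = -0.1560

The Yule-Walker equations for an AR(p) process read, in matrix form,
  Gamma_p phi = r_p,   with   (Gamma_p)_{ij} = gamma(|i - j|),
                       (r_p)_i = gamma(i),   i,j = 1..p.
Substitute the sample gammas (Toeplitz matrix and right-hand side of size 3):
  Gamma_p = [[3.5449, 0.8385, -0.9278], [0.8385, 3.5449, 0.8385], [-0.9278, 0.8385, 3.5449]]
  r_p     = [0.8385, -0.9278, -2.27]
Written out (R1..R3):
  (R1) 3.5449 phi_1 + 0.8385 phi_2 - 0.9278 phi_3 = 0.8385
  (R2) 0.8385 phi_1 + 3.5449 phi_2 + 0.8385 phi_3 = -0.9278
  (R3) -0.9278 phi_1 + 0.8385 phi_2 + 3.5449 phi_3 = -2.27
Gaussian elimination:
  R2 <- R2 - (0.8385/3.5449) R1 = R2 - (0.236537) R1:  3.346564 phi_2 + 1.057959 phi_3 = -1.126136
  R3 <- R3 - (-0.9278/3.5449) R1 = R3 - (-0.261728) R1:  1.057959 phi_2 + 3.302069 phi_3 = -2.050541
  R3 <- R3 - (1.057959/3.346564) R2 = R3 - (0.316133) R2:  2.967613 phi_3 = -1.694532
Back-substitution:
  phi_hat_3 = -1.694532 / 2.967613 = -0.571008
  phi_hat_2 = (-1.126136 - (1.057959)(-0.571008)) / 3.346564 = -0.155991
  phi_hat_1 = (0.8385 - (0.8385)(-0.155991) - (-0.9278)(-0.571008)) / 3.5449 = 0.123986
So phi_hat = [0.1240, -0.1560, -0.5710].
Therefore phi_hat_2 = -0.1560.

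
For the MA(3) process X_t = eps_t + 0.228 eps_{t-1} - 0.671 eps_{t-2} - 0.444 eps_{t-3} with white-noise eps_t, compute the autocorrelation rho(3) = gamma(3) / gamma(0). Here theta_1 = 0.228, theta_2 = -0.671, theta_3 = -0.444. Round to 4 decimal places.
\rho(3) = -0.2613

For an MA(q) process with theta_0 = 1, the autocovariance is
  gamma(k) = sigma^2 * sum_{i=0..q-k} theta_i * theta_{i+k},
and rho(k) = gamma(k) / gamma(0). Sigma^2 cancels.
  numerator   = (1)*(-0.444) = -0.444.
  denominator = (1)^2 + (0.228)^2 + (-0.671)^2 + (-0.444)^2 = 1.699361.
  rho(3) = -0.444 / 1.699361 = -0.2613.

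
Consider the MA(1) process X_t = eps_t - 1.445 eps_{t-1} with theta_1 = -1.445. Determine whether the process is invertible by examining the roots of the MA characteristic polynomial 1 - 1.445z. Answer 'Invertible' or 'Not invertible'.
\text{Not invertible}

The MA(q) characteristic polynomial is P(z) = 1 - 1.445z.
Invertibility requires all roots to lie outside the unit circle, i.e. |z| > 1 for every root.
This is linear in z: 1 + (-1.445) z = 0  =>  z = -1/(-1.445) = 0.692042,  |z| = 0.692042.
Moduli of all roots: 0.6920.
All moduli strictly greater than 1? No.
Verdict: Not invertible.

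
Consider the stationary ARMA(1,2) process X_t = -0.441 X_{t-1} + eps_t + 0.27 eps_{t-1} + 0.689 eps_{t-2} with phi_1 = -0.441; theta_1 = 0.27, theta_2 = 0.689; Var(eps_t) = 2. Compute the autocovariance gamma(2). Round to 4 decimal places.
\gamma(2) = 1.9263

Multiply the model equation by X_{t-k} and take expectations. With theta_0 = psi_0 = 1 and psi_j the MA(infinity) weights, this gives
  gamma(k) - sum_i phi_i gamma(k-i) = c_k,
  c_k = sigma^2 * sum_{j=k..q} theta_j psi_{j-k}   (c_k = 0 for k > q),
using gamma(-m) = gamma(m).
psi-weights needed (psi_j = theta_j + sum_i phi_i psi_{j-i}):
  psi_1 = theta_1 + phi_1 = 0.27 + (-0.441) = -0.171
  psi_2 = theta_2 + phi_1 psi_1 = 0.689 + (-0.441)(-0.171) = 0.764411
Right-hand sides:
  c_0 = sigma^2 (1 + theta_1 psi_1 + theta_2 psi_2) = 2 * (1 + (0.27)(-0.171) + (0.689)(0.764411)) = 2 * 1.480509 = 2.961018
  c_1 = sigma^2 (theta_1 + theta_2 psi_1) = 2 * (0.27 + (0.689)(-0.171)) = 0.304362
  c_2 = sigma^2 theta_2 = 2 * (0.689) = 1.378
Equations for k = 0 and k = 1 (AR order 1):
  gamma(0) = phi_1 gamma(1) + c_0
  gamma(1) = phi_1 gamma(0) + c_1
Substituting the second into the first: gamma(0) (1 - phi_1^2) = c_0 + phi_1 c_1, so
  gamma(0) = (c_0 + phi_1 c_1) / (1 - phi_1^2) = (2.961018 + (-0.441)(0.304362)) / (1 - (-0.441)^2) = 2.826795 / 0.805519 = 3.509284.
  gamma(1) = phi_1 gamma(0) + c_1 = (-0.441)(3.509284) + (0.304362) = -1.243232.
For k = 2: gamma(2) = phi_1 gamma(1) + c_2
  = (-0.441)(-1.243232) + (1.378) = 1.926265.
Therefore gamma(2) = 1.9263 (to 4 decimal places).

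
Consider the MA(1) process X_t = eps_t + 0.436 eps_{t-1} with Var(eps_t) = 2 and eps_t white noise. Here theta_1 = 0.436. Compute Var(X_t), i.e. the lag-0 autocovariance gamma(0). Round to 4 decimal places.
\gamma(0) = 2.3802

For an MA(q) process X_t = eps_t + sum_i theta_i eps_{t-i} with
Var(eps_t) = sigma^2, the variance is
  gamma(0) = sigma^2 * (1 + sum_i theta_i^2).
  sum_i theta_i^2 = (0.436)^2 = 0.190096.
  gamma(0) = 2 * (1 + 0.190096) = 2 * 1.190096 = 2.380192, which rounds to 2.3802.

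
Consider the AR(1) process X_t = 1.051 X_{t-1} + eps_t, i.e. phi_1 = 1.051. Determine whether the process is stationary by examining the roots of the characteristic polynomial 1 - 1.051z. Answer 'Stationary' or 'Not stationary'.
\text{Not stationary}

The AR(p) characteristic polynomial is P(z) = 1 - 1.051z.
Stationarity requires all roots to lie outside the unit circle, i.e. |z| > 1 for every root.
This is linear in z: 1 + (-1.051) z = 0  =>  z = -1/(-1.051) = 0.951475,  |z| = 0.951475.
Moduli of all roots: 0.9515.
All moduli strictly greater than 1? No.
Verdict: Not stationary.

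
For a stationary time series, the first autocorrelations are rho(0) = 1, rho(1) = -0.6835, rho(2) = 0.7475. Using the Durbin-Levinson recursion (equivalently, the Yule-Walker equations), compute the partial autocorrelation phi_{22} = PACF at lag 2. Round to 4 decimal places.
\phi_{22} = 0.5261

The PACF at lag k is phi_{kk}, the last component of the solution
to the Yule-Walker system G_k phi = r_k where
  (G_k)_{ij} = rho(|i - j|), (r_k)_i = rho(i), i,j = 1..k.
Equivalently, Durbin-Levinson gives phi_{kk} iteratively:
  phi_{11} = rho(1)
  phi_{kk} = [rho(k) - sum_{j=1..k-1} phi_{k-1,j} rho(k-j)]
            / [1 - sum_{j=1..k-1} phi_{k-1,j} rho(j)],
  phi_{k,j} = phi_{k-1,j} - phi_{kk} phi_{k-1,k-j},  j = 1..k-1.
Step k = 1:
  phi_11 = rho(1) = -0.6835.
Step k = 2:
  phi_22 = [rho(2) - phi_11 rho(1)] / [1 - phi_11 rho(1)] = [0.7475 - (-0.6835)(-0.6835)] / [1 - (-0.6835)(-0.6835)]
         = 0.28032775 / 0.53282775 = 0.5261.
Therefore phi_{22} = 0.5261.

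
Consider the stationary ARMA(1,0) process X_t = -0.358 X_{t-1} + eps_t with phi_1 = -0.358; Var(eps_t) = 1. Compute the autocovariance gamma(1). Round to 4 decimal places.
\gamma(1) = -0.4106

Multiply the model equation by X_{t-k} and take expectations. With theta_0 = psi_0 = 1 and psi_j the MA(infinity) weights, this gives
  gamma(k) - sum_i phi_i gamma(k-i) = c_k,
  c_k = sigma^2 * sum_{j=k..q} theta_j psi_{j-k}   (c_k = 0 for k > q),
using gamma(-m) = gamma(m).
Pure AR (q = 0): c_0 = sigma^2 = 1, c_k = 0 for k >= 1.
Equations for k = 0 and k = 1 (AR order 1):
  gamma(0) = phi_1 gamma(1) + c_0
  gamma(1) = phi_1 gamma(0) + c_1
Substituting the second into the first: gamma(0) (1 - phi_1^2) = c_0 + phi_1 c_1, so
  gamma(0) = c_0 / (1 - phi_1^2) = 1 / (1 - (-0.358)^2) = 1 / 0.871836 = 1.147005.
  gamma(1) = phi_1 gamma(0) = (-0.358)(1.147005) = -0.410628.
Therefore gamma(1) = -0.4106 (to 4 decimal places).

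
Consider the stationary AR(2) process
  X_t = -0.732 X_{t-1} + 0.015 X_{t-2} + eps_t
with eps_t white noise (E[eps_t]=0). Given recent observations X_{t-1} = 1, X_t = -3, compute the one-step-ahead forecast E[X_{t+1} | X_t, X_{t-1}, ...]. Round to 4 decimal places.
E[X_{t+1} \mid \mathcal F_t] = 2.2110

For an AR(p) model X_t = c + sum_i phi_i X_{t-i} + eps_t, the
one-step-ahead conditional mean is
  E[X_{t+1} | X_t, ...] = c + sum_i phi_i X_{t+1-i}.
Substitute known values:
  E[X_{t+1} | ...] = (-0.732) * (-3) + (0.015) * (1)
                   = 2.2110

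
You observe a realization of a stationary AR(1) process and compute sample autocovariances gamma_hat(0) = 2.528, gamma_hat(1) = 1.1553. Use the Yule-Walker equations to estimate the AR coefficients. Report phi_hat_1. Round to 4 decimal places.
\hat\phi_{1} = 0.4570

The Yule-Walker equations for an AR(p) process read, in matrix form,
  Gamma_p phi = r_p,   with   (Gamma_p)_{ij} = gamma(|i - j|),
                       (r_p)_i = gamma(i),   i,j = 1..p.
Substitute the sample gammas (Toeplitz matrix and right-hand side of size 1):
  Gamma_p = [[2.528]]
  r_p     = [1.1553]
With p = 1 this is the single equation gamma(0) phi_1 = gamma(1):
  phi_hat_1 = gamma(1) / gamma(0) = 1.1553 / 2.528 = 0.4570.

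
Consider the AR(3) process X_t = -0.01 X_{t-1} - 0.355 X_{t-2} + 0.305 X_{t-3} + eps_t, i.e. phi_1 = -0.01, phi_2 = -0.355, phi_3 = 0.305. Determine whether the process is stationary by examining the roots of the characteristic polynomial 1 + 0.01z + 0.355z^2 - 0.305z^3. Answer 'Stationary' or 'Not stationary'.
\text{Stationary}

The AR(p) characteristic polynomial is P(z) = 1 + 0.01z + 0.355z^2 - 0.305z^3.
Stationarity requires all roots to lie outside the unit circle, i.e. |z| > 1 for every root.
Degree 3: look for a simple real root z0 first, then factor out (1 - z/z0) and solve the remaining quadratic.
Testing z0 = 2: P(2) = 1 + (0.01)(2) + (0.355)(2)^2 + (-0.305)(2)^3
  = 1 + (0.02) + (1.42) + (-2.44) = 0.  So z_0 = 2 is a root, |z_0| = 2.
Divide out the factor (1 - 0.5 z) = (1 - z/z0) (since 1/z0 = 0.5):
  P(z) = (1 - 0.5 z)(1 + (0.51) z + (0.61) z^2)
  [check: z-coef 0.51 - (0.5) = 0.01; z^2-coef 0.61 - (0.5)(0.51) = 0.355; z^3-coef -(0.5)(0.61) = -0.305.]
Remaining roots from the quadratic factor 1 + (0.51) z + (0.61) z^2:
  Set 1 + (0.51) z + (0.61) z^2 = 0, i.e. a z^2 + b z + c = 0 with a = 0.61, b = 0.51, c = 1.
  Discriminant D = b^2 - 4ac = (0.51)^2 - 4*(0.61)*1 = 0.2601 - (2.44) = -2.1799.
  D < 0, so the roots are the complex-conjugate pair z = (-b +/- i sqrt(-D)) / (2a) = -0.418 +/- 1.2102i.
  For a conjugate pair |z|^2 = z * conj(z) = (product of roots) = c/a = 1/(0.61) = 1.639344, so |z| = sqrt(1.639344) = 1.2804 for both roots.
Moduli of all roots: 2.0000, 1.2804, 1.2804.
All moduli strictly greater than 1? Yes.
Verdict: Stationary.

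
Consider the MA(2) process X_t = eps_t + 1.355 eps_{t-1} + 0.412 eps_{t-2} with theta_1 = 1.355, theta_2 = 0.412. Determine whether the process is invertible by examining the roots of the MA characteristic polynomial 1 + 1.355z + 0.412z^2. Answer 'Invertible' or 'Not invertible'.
\text{Invertible}

The MA(q) characteristic polynomial is P(z) = 1 + 1.355z + 0.412z^2.
Invertibility requires all roots to lie outside the unit circle, i.e. |z| > 1 for every root.
Set 1 + (1.355) z + (0.412) z^2 = 0, i.e. a z^2 + b z + c = 0 with a = 0.412, b = 1.355, c = 1.
Discriminant D = b^2 - 4ac = (1.355)^2 - 4*(0.412)*1 = 1.836025 - (1.648) = 0.188025.
D >= 0, so the roots are real: z = (-b +/- sqrt(D)) / (2a) = (-1.355 +/- 0.433618) / (0.824).
  z_1 = (-1.355 + 0.433618) / (0.824) = -1.1182,   |z_1| = 1.1182.
  z_2 = (-1.355 - 0.433618) / (0.824) = -2.1707,   |z_2| = 2.1707.
Moduli of all roots: 1.1182, 2.1707.
All moduli strictly greater than 1? Yes.
Verdict: Invertible.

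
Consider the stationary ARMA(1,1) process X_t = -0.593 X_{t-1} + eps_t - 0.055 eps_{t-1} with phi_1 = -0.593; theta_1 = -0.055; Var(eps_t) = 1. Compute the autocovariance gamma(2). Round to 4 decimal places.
\gamma(2) = 0.6120

Multiply the model equation by X_{t-k} and take expectations. With theta_0 = psi_0 = 1 and psi_j the MA(infinity) weights, this gives
  gamma(k) - sum_i phi_i gamma(k-i) = c_k,
  c_k = sigma^2 * sum_{j=k..q} theta_j psi_{j-k}   (c_k = 0 for k > q),
using gamma(-m) = gamma(m).
psi-weights needed (psi_j = theta_j + sum_i phi_i psi_{j-i}):
  psi_1 = theta_1 + phi_1 = -0.055 + (-0.593) = -0.648
Right-hand sides:
  c_0 = sigma^2 (1 + theta_1 psi_1) = 1 * (1 + (-0.055)(-0.648)) = 1 * 1.03564 = 1.03564
  c_1 = sigma^2 theta_1 = 1 * (-0.055) = -0.055
  c_2 = 0
Equations for k = 0 and k = 1 (AR order 1):
  gamma(0) = phi_1 gamma(1) + c_0
  gamma(1) = phi_1 gamma(0) + c_1
Substituting the second into the first: gamma(0) (1 - phi_1^2) = c_0 + phi_1 c_1, so
  gamma(0) = (c_0 + phi_1 c_1) / (1 - phi_1^2) = (1.03564 + (-0.593)(-0.055)) / (1 - (-0.593)^2) = 1.068255 / 0.648351 = 1.647649.
  gamma(1) = phi_1 gamma(0) + c_1 = (-0.593)(1.647649) + (-0.055) = -1.032056.
For k = 2 (> q): gamma(2) = phi_1 gamma(1) = (-0.593)(-1.032056) = 0.612009.
Therefore gamma(2) = 0.6120 (to 4 decimal places).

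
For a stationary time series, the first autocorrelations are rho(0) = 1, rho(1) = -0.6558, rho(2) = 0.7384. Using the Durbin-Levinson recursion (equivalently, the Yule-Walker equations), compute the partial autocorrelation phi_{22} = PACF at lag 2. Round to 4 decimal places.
\phi_{22} = 0.5410

The PACF at lag k is phi_{kk}, the last component of the solution
to the Yule-Walker system G_k phi = r_k where
  (G_k)_{ij} = rho(|i - j|), (r_k)_i = rho(i), i,j = 1..k.
Equivalently, Durbin-Levinson gives phi_{kk} iteratively:
  phi_{11} = rho(1)
  phi_{kk} = [rho(k) - sum_{j=1..k-1} phi_{k-1,j} rho(k-j)]
            / [1 - sum_{j=1..k-1} phi_{k-1,j} rho(j)],
  phi_{k,j} = phi_{k-1,j} - phi_{kk} phi_{k-1,k-j},  j = 1..k-1.
Step k = 1:
  phi_11 = rho(1) = -0.6558.
Step k = 2:
  phi_22 = [rho(2) - phi_11 rho(1)] / [1 - phi_11 rho(1)] = [0.7384 - (-0.6558)(-0.6558)] / [1 - (-0.6558)(-0.6558)]
         = 0.30832636 / 0.56992636 = 0.541.
Therefore phi_{22} = 0.5410.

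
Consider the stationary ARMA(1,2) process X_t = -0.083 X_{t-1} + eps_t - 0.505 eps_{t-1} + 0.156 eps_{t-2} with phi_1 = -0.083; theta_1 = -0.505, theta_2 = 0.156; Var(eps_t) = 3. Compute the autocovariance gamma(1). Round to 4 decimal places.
\gamma(1) = -2.1358

Multiply the model equation by X_{t-k} and take expectations. With theta_0 = psi_0 = 1 and psi_j the MA(infinity) weights, this gives
  gamma(k) - sum_i phi_i gamma(k-i) = c_k,
  c_k = sigma^2 * sum_{j=k..q} theta_j psi_{j-k}   (c_k = 0 for k > q),
using gamma(-m) = gamma(m).
psi-weights needed (psi_j = theta_j + sum_i phi_i psi_{j-i}):
  psi_1 = theta_1 + phi_1 = -0.505 + (-0.083) = -0.588
  psi_2 = theta_2 + phi_1 psi_1 = 0.156 + (-0.083)(-0.588) = 0.204804
Right-hand sides:
  c_0 = sigma^2 (1 + theta_1 psi_1 + theta_2 psi_2) = 3 * (1 + (-0.505)(-0.588) + (0.156)(0.204804)) = 3 * 1.328889 = 3.986668
  c_1 = sigma^2 (theta_1 + theta_2 psi_1) = 3 * (-0.505 + (0.156)(-0.588)) = -1.790184
  c_2 = sigma^2 theta_2 = 3 * (0.156) = 0.468
Equations for k = 0 and k = 1 (AR order 1):
  gamma(0) = phi_1 gamma(1) + c_0
  gamma(1) = phi_1 gamma(0) + c_1
Substituting the second into the first: gamma(0) (1 - phi_1^2) = c_0 + phi_1 c_1, so
  gamma(0) = (c_0 + phi_1 c_1) / (1 - phi_1^2) = (3.986668 + (-0.083)(-1.790184)) / (1 - (-0.083)^2) = 4.135254 / 0.993111 = 4.163939.
  gamma(1) = phi_1 gamma(0) + c_1 = (-0.083)(4.163939) + (-1.790184) = -2.135791.
Therefore gamma(1) = -2.1358 (to 4 decimal places).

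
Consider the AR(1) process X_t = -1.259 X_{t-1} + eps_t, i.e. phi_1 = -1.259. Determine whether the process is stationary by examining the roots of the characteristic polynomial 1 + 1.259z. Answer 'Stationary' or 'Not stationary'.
\text{Not stationary}

The AR(p) characteristic polynomial is P(z) = 1 + 1.259z.
Stationarity requires all roots to lie outside the unit circle, i.e. |z| > 1 for every root.
This is linear in z: 1 + (1.259) z = 0  =>  z = -1/(1.259) = -0.794281,  |z| = 0.794281.
Moduli of all roots: 0.7943.
All moduli strictly greater than 1? No.
Verdict: Not stationary.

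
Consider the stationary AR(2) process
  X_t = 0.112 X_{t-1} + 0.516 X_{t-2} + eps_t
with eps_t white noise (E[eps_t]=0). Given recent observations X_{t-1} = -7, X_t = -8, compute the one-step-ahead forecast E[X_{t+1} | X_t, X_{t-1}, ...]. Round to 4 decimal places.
E[X_{t+1} \mid \mathcal F_t] = -4.5080

For an AR(p) model X_t = c + sum_i phi_i X_{t-i} + eps_t, the
one-step-ahead conditional mean is
  E[X_{t+1} | X_t, ...] = c + sum_i phi_i X_{t+1-i}.
Substitute known values:
  E[X_{t+1} | ...] = (0.112) * (-8) + (0.516) * (-7)
                   = -4.5080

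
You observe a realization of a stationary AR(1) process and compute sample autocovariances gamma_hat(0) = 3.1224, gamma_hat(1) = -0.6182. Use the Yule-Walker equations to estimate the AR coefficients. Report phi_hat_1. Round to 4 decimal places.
\hat\phi_{1} = -0.1980

The Yule-Walker equations for an AR(p) process read, in matrix form,
  Gamma_p phi = r_p,   with   (Gamma_p)_{ij} = gamma(|i - j|),
                       (r_p)_i = gamma(i),   i,j = 1..p.
Substitute the sample gammas (Toeplitz matrix and right-hand side of size 1):
  Gamma_p = [[3.1224]]
  r_p     = [-0.6182]
With p = 1 this is the single equation gamma(0) phi_1 = gamma(1):
  phi_hat_1 = gamma(1) / gamma(0) = -0.6182 / 3.1224 = -0.1980.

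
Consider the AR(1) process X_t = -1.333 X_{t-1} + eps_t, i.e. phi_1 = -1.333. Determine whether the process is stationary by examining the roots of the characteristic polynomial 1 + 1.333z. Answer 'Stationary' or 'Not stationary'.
\text{Not stationary}

The AR(p) characteristic polynomial is P(z) = 1 + 1.333z.
Stationarity requires all roots to lie outside the unit circle, i.e. |z| > 1 for every root.
This is linear in z: 1 + (1.333) z = 0  =>  z = -1/(1.333) = -0.750188,  |z| = 0.750188.
Moduli of all roots: 0.7502.
All moduli strictly greater than 1? No.
Verdict: Not stationary.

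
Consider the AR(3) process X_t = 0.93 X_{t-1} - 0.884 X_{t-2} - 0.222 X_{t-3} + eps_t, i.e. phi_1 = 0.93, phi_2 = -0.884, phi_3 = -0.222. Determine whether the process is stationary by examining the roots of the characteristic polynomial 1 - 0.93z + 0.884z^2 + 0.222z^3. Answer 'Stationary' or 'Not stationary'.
\text{Not stationary}

The AR(p) characteristic polynomial is P(z) = 1 - 0.93z + 0.884z^2 + 0.222z^3.
Stationarity requires all roots to lie outside the unit circle, i.e. |z| > 1 for every root.
Degree 3: look for a simple real root z0 first, then factor out (1 - z/z0) and solve the remaining quadratic.
Testing z0 = -5: P(-5) = 1 + (-0.93)(-5) + (0.884)(-5)^2 + (0.222)(-5)^3
  = 1 + (4.65) + (22.1) + (-27.75) = 0.  So z_0 = -5 is a root, |z_0| = 5.
Divide out the factor (1 + 0.2 z) = (1 - z/z0) (since 1/z0 = -0.2):
  P(z) = (1 + 0.2 z)(1 + (-1.13) z + (1.11) z^2)
  [check: z-coef -1.13 - (-0.2) = -0.93; z^2-coef 1.11 - (-0.2)(-1.13) = 0.884; z^3-coef -(-0.2)(1.11) = 0.222.]
Remaining roots from the quadratic factor 1 + (-1.13) z + (1.11) z^2:
  Set 1 + (-1.13) z + (1.11) z^2 = 0, i.e. a z^2 + b z + c = 0 with a = 1.11, b = -1.13, c = 1.
  Discriminant D = b^2 - 4ac = (-1.13)^2 - 4*(1.11)*1 = 1.2769 - (4.44) = -3.1631.
  D < 0, so the roots are the complex-conjugate pair z = (-b +/- i sqrt(-D)) / (2a) = 0.509 +/- 0.8011i.
  For a conjugate pair |z|^2 = z * conj(z) = (product of roots) = c/a = 1/(1.11) = 0.900901, so |z| = sqrt(0.900901) = 0.9492 for both roots.
Moduli of all roots: 5.0000, 0.9492, 0.9492.
All moduli strictly greater than 1? No.
Verdict: Not stationary.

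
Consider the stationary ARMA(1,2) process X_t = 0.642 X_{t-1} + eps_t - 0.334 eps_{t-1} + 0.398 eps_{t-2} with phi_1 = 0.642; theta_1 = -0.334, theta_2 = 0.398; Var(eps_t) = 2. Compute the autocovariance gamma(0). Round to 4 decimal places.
\gamma(0) = 3.3972

Multiply the model equation by X_{t-k} and take expectations. With theta_0 = psi_0 = 1 and psi_j the MA(infinity) weights, this gives
  gamma(k) - sum_i phi_i gamma(k-i) = c_k,
  c_k = sigma^2 * sum_{j=k..q} theta_j psi_{j-k}   (c_k = 0 for k > q),
using gamma(-m) = gamma(m).
psi-weights needed (psi_j = theta_j + sum_i phi_i psi_{j-i}):
  psi_1 = theta_1 + phi_1 = -0.334 + (0.642) = 0.308
  psi_2 = theta_2 + phi_1 psi_1 = 0.398 + (0.642)(0.308) = 0.595736
Right-hand sides:
  c_0 = sigma^2 (1 + theta_1 psi_1 + theta_2 psi_2) = 2 * (1 + (-0.334)(0.308) + (0.398)(0.595736)) = 2 * 1.134231 = 2.268462
  c_1 = sigma^2 (theta_1 + theta_2 psi_1) = 2 * (-0.334 + (0.398)(0.308)) = -0.422832
  c_2 = sigma^2 theta_2 = 2 * (0.398) = 0.796
Equations for k = 0 and k = 1 (AR order 1):
  gamma(0) = phi_1 gamma(1) + c_0
  gamma(1) = phi_1 gamma(0) + c_1
Substituting the second into the first: gamma(0) (1 - phi_1^2) = c_0 + phi_1 c_1, so
  gamma(0) = (c_0 + phi_1 c_1) / (1 - phi_1^2) = (2.268462 + (0.642)(-0.422832)) / (1 - (0.642)^2) = 1.997004 / 0.587836 = 3.397212.
Therefore gamma(0) = 3.3972 (to 4 decimal places).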